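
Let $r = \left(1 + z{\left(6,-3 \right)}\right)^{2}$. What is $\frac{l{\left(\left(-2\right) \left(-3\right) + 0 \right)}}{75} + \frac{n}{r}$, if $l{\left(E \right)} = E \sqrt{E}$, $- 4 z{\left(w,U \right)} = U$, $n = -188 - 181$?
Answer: $- \frac{5904}{49} + \frac{2 \sqrt{6}}{25} \approx -120.29$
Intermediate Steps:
$n = -369$ ($n = -188 - 181 = -369$)
$z{\left(w,U \right)} = - \frac{U}{4}$
$l{\left(E \right)} = E^{\frac{3}{2}}$
$r = \frac{49}{16}$ ($r = \left(1 - - \frac{3}{4}\right)^{2} = \left(1 + \frac{3}{4}\right)^{2} = \left(\frac{7}{4}\right)^{2} = \frac{49}{16} \approx 3.0625$)
$\frac{l{\left(\left(-2\right) \left(-3\right) + 0 \right)}}{75} + \frac{n}{r} = \frac{\left(\left(-2\right) \left(-3\right) + 0\right)^{\frac{3}{2}}}{75} - \frac{369}{\frac{49}{16}} = \left(6 + 0\right)^{\frac{3}{2}} \cdot \frac{1}{75} - \frac{5904}{49} = 6^{\frac{3}{2}} \cdot \frac{1}{75} - \frac{5904}{49} = 6 \sqrt{6} \cdot \frac{1}{75} - \frac{5904}{49} = \frac{2 \sqrt{6}}{25} - \frac{5904}{49} = - \frac{5904}{49} + \frac{2 \sqrt{6}}{25}$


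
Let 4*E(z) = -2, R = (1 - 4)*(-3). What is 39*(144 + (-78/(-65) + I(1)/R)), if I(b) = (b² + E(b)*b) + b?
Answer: 56693/10 ≈ 5669.3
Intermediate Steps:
R = 9 (R = -3*(-3) = 9)
E(z) = -½ (E(z) = (¼)*(-2) = -½)
I(b) = b² + b/2 (I(b) = (b² - b/2) + b = b² + b/2)
39*(144 + (-78/(-65) + I(1)/R)) = 39*(144 + (-78/(-65) + (1*(½ + 1))/9)) = 39*(144 + (-78*(-1/65) + (1*(3/2))*(⅑))) = 39*(144 + (6/5 + (3/2)*(⅑))) = 39*(144 + (6/5 + ⅙)) = 39*(144 + 41/30) = 39*(4361/30) = 56693/10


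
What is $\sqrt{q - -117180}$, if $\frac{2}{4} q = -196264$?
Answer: $2 i \sqrt{68837} \approx 524.74 i$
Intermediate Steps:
$q = -392528$ ($q = 2 \left(-196264\right) = -392528$)
$\sqrt{q - -117180} = \sqrt{-392528 - -117180} = \sqrt{-392528 + 117180} = \sqrt{-275348} = 2 i \sqrt{68837}$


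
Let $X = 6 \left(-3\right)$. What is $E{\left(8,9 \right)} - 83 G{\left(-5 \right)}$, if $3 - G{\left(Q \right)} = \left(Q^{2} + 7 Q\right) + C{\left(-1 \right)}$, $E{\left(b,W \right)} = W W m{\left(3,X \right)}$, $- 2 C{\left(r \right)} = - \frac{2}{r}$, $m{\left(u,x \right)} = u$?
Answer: $-919$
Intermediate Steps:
$X = -18$
$C{\left(r \right)} = \frac{1}{r}$ ($C{\left(r \right)} = - \frac{\left(-2\right) \frac{1}{r}}{2} = \frac{1}{r}$)
$E{\left(b,W \right)} = 3 W^{2}$ ($E{\left(b,W \right)} = W W 3 = W^{2} \cdot 3 = 3 W^{2}$)
$G{\left(Q \right)} = 4 - Q^{2} - 7 Q$ ($G{\left(Q \right)} = 3 - \left(\left(Q^{2} + 7 Q\right) + \frac{1}{-1}\right) = 3 - \left(\left(Q^{2} + 7 Q\right) - 1\right) = 3 - \left(-1 + Q^{2} + 7 Q\right) = 4 - Q^{2} - 7 Q$)
$E{\left(8,9 \right)} - 83 G{\left(-5 \right)} = 3 \cdot 9^{2} - 83 \left(4 - \left(-5\right)^{2} - -35\right) = 3 \cdot 81 - 83 \left(4 - 25 + 35\right) = 243 - 83 \left(4 - 25 + 35\right) = 243 - 1162 = -919$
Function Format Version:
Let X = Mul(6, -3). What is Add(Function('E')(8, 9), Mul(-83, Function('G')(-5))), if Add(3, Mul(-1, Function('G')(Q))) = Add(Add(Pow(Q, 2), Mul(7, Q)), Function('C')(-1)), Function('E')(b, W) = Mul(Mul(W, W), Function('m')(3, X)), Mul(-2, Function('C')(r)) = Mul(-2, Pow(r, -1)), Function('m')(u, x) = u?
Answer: -919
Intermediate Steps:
X = -18
Function('C')(r) = Pow(r, -1) (Function('C')(r) = Mul(Rational(-1, 2), Mul(-2, Pow(r, -1))) = Pow(r, -1))
Function('E')(b, W) = Mul(3, Pow(W, 2)) (Function('E')(b, W) = Mul(Mul(W, W), 3) = Mul(Pow(W, 2), 3) = Mul(3, Pow(W, 2)))
Function('G')(Q) = Add(4, Mul(-1, Pow(Q, 2)), Mul(-7, Q)) (Function('G')(Q) = Add(3, Mul(-1, Add(Add(Pow(Q, 2), Mul(7, Q)), Pow(-1, -1)))) = Add(3, Mul(-1, Add(Add(Pow(Q, 2), Mul(7, Q)), -1))) = Add(3, Mul(-1, Add(-1, Pow(Q, 2), Mul(7, Q)))) = Add(3, Add(1, Mul(-1, Pow(Q, 2)), Mul(-7, Q))) = Add(4, Mul(-1, Pow(Q, 2)), Mul(-7, Q)))
Add(Function('E')(8, 9), Mul(-83, Function('G')(-5))) = Add(Mul(3, Pow(9, 2)), Mul(-83, Add(4, Mul(-1, Pow(-5, 2)), Mul(-7, -5)))) = Add(Mul(3, 81), Mul(-83, Add(4, Mul(-1, 25), 35))) = Add(243, Mul(-83, Add(4, -25, 35))) = Add(243, Mul(-83, 14)) = Add(243, -1162) = -919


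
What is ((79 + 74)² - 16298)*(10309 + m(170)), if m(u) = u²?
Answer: 278815199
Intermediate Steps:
((79 + 74)² - 16298)*(10309 + m(170)) = ((79 + 74)² - 16298)*(10309 + 170²) = (153² - 16298)*(10309 + 28900) = (23409 - 16298)*39209 = 7111*39209 = 278815199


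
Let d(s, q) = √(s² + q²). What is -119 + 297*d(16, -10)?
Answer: -119 + 594*√89 ≈ 5484.8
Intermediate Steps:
d(s, q) = √(q² + s²)
-119 + 297*d(16, -10) = -119 + 297*√((-10)² + 16²) = -119 + 297*√(100 + 256) = -119 + 297*√356 = -119 + 297*(2*√89) = -119 + 594*√89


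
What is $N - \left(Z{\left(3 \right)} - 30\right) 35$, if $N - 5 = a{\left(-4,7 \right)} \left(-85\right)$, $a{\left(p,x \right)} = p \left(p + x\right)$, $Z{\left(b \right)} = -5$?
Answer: $2250$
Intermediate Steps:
$N = 1025$ ($N = 5 + - 4 \left(-4 + 7\right) \left(-85\right) = 5 + \left(-4\right) 3 \left(-85\right) = 5 - -1020 = 5 + 1020 = 1025$)
$N - \left(Z{\left(3 \right)} - 30\right) 35 = 1025 - \left(-5 - 30\right) 35 = 1025 - \left(-35\right) 35 = 1025 - -1225 = 1025 + 1225 = 2250$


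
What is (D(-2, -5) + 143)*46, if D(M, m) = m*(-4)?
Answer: 7498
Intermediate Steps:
D(M, m) = -4*m
(D(-2, -5) + 143)*46 = (-4*(-5) + 143)*46 = (20 + 143)*46 = 163*46 = 7498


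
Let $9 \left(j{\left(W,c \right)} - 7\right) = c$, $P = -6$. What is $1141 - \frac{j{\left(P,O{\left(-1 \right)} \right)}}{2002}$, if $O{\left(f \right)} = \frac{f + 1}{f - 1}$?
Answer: $\frac{326325}{286} \approx 1141.0$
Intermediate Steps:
$O{\left(f \right)} = \frac{1 + f}{-1 + f}$
$j{\left(W,c \right)} = 7 + \frac{c}{9}$
$1141 - \frac{j{\left(P,O{\left(-1 \right)} \right)}}{2002} = 1141 - \frac{7 + \frac{\frac{1}{-1 - 1} \left(1 - 1\right)}{9}}{2002} = 1141 - \left(7 + \frac{\frac{1}{-2} \cdot 0}{9}\right) \frac{1}{2002} = 1141 - \left(7 + \frac{\left(- \frac{1}{2}\right) 0}{9}\right) \frac{1}{2002} = 1141 - \left(7 + \frac{1}{9} \cdot 0\right) \frac{1}{2002} = 1141 - \left(7 + 0\right) \frac{1}{2002} = 1141 - 7 \cdot \frac{1}{2002} = 1141 - \frac{1}{286} = \frac{326325}{286}$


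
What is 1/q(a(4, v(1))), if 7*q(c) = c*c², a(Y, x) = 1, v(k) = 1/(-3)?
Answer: 7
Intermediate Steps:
v(k) = -⅓
q(c) = c³/7 (q(c) = (c*c²)/7 = c³/7)
1/q(a(4, v(1))) = 1/((⅐)*1³) = 1/((⅐)*1) = 1/(⅐) = 7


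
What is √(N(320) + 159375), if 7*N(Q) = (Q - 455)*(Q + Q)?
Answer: 5*√288183/7 ≈ 383.45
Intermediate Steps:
N(Q) = 2*Q*(-455 + Q)/7 (N(Q) = ((Q - 455)*(Q + Q))/7 = ((-455 + Q)*(2*Q))/7 = (2*Q*(-455 + Q))/7 = 2*Q*(-455 + Q)/7)
√(N(320) + 159375) = √((2/7)*320*(-455 + 320) + 159375) = √((2/7)*320*(-135) + 159375) = √(-86400/7 + 159375) = √(1029225/7) = 5*√288183/7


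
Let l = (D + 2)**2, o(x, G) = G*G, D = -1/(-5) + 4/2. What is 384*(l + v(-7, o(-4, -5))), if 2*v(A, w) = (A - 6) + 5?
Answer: 130944/25 ≈ 5237.8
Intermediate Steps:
D = 11/5 (D = -1*(-1/5) + 4*(1/2) = 1/5 + 2 = 11/5 ≈ 2.2000)
o(x, G) = G**2
v(A, w) = -1/2 + A/2 (v(A, w) = ((A - 6) + 5)/2 = ((-6 + A) + 5)/2 = (-1 + A)/2 = -1/2 + A/2)
l = 441/25 (l = (11/5 + 2)**2 = (21/5)**2 = 441/25 ≈ 17.640)
384*(l + v(-7, o(-4, -5))) = 384*(441/25 + (-1/2 + (1/2)*(-7))) = 384*(441/25 + (-1/2 - 7/2)) = 384*(441/25 - 4) = 384*(341/25) = 130944/25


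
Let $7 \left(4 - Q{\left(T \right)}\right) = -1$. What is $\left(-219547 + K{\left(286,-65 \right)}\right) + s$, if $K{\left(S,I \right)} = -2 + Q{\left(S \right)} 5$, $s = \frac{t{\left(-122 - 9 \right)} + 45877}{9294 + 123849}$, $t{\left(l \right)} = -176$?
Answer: $- \frac{204600261907}{932001} \approx -2.1953 \cdot 10^{5}$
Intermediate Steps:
$Q{\left(T \right)} = \frac{29}{7}$ ($Q{\left(T \right)} = 4 - - \frac{1}{7} = 4 + \frac{1}{7} = \frac{29}{7}$)
$s = \frac{45701}{133143}$ ($s = \frac{-176 + 45877}{9294 + 123849} = \frac{45701}{133143} \approx 0.34325$)
$K{\left(S,I \right)} = \frac{131}{7}$ ($K{\left(S,I \right)} = -2 + \frac{29}{7} \cdot 5 = -2 + \frac{145}{7} = \frac{131}{7}$)
$\left(-219547 + K{\left(286,-65 \right)}\right) + s = \left(-219547 + \frac{131}{7}\right) + \frac{45701}{133143} = - \frac{1536698}{7} + \frac{45701}{133143} = - \frac{204600261907}{932001}$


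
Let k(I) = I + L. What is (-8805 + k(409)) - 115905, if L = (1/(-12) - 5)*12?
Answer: -124362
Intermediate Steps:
L = -61 (L = (-1/12 - 5)*12 = -61/12*12 = -61)
k(I) = -61 + I (k(I) = I - 61 = -61 + I)
(-8805 + k(409)) - 115905 = (-8805 + (-61 + 409)) - 115905 = (-8805 + 348) - 115905 = -8457 - 115905 = -124362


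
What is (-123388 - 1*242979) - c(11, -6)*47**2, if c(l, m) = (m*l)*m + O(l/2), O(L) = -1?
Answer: -1238922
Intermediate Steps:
c(l, m) = -1 + l*m**2 (c(l, m) = (m*l)*m - 1 = (l*m)*m - 1 = l*m**2 - 1 = -1 + l*m**2)
(-123388 - 1*242979) - c(11, -6)*47**2 = (-123388 - 1*242979) - (-1 + 11*(-6)**2)*47**2 = (-123388 - 242979) - (-1 + 11*36)*2209 = -366367 - (-1 + 396)*2209 = -366367 - 395*2209 = -366367 - 1*872555 = -366367 - 872555 = -1238922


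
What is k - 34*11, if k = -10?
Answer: -384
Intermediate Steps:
k - 34*11 = -10 - 34*11 = -10 - 374 = -384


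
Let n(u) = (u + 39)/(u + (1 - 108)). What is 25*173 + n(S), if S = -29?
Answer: 294095/68 ≈ 4324.9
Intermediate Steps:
n(u) = (39 + u)/(-107 + u) (n(u) = (39 + u)/(u - 107) = (39 + u)/(-107 + u))
25*173 + n(S) = 25*173 + (39 - 29)/(-107 - 29) = 4325 + 10/(-136) = 4325 - 1/136*10 = 4325 - 5/68 = 294095/68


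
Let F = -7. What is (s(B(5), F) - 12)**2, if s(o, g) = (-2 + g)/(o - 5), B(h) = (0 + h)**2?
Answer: 62001/400 ≈ 155.00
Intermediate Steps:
B(h) = h**2
s(o, g) = (-2 + g)/(-5 + o)
(s(B(5), F) - 12)**2 = ((-2 - 7)/(-5 + 5**2) - 12)**2 = (-9/(-5 + 25) - 12)**2 = (-9/20 - 12)**2 = (-249/20)**2 = 62001/400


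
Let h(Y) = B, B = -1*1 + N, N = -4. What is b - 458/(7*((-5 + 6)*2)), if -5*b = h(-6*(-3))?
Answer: -222/7 ≈ -31.714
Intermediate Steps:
B = -5 (B = -1*1 - 4 = -1 - 4 = -5)
h(Y) = -5
b = 1 (b = -1/5*(-5) = 1)
b - 458/(7*((-5 + 6)*2)) = 1 - 458/(7*((-5 + 6)*2)) = 1 - 458/(7*(1*2)) = 1 - 458/(7*2) = 1 - 458/14 = 1 - 1*229/7 = 1 - 229/7 = -222/7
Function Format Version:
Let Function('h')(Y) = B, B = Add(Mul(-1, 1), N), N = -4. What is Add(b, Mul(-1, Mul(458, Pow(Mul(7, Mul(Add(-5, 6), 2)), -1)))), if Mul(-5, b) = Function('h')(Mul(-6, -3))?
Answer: Rational(-222, 7) ≈ -31.714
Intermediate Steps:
B = -5 (B = Add(Mul(-1, 1), -4) = Add(-1, -4) = -5)
Function('h')(Y) = -5
b = 1 (b = Mul(Rational(-1, 5), -5) = 1)
Add(b, Mul(-1, Mul(458, Pow(Mul(7, Mul(Add(-5, 6), 2)), -1)))) = Add(1, Mul(-1, Mul(458, Pow(Mul(7, Mul(Add(-5, 6), 2)), -1)))) = Add(1, Mul(-1, Mul(458, Pow(Mul(7, Mul(1, 2)), -1)))) = Add(1, Mul(-1, Mul(458, Pow(Mul(7, 2), -1)))) = Add(1, Mul(-1, Mul(458, Pow(14, -1)))) = Add(1, Mul(-1, Mul(458, Rational(1, 14)))) = Add(1, Mul(-1, Rational(229, 7))) = Add(1, Rational(-229, 7)) = Rational(-222, 7)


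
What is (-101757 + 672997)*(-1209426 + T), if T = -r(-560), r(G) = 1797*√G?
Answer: -690872508240 - 4106073120*I*√35 ≈ -6.9087e+11 - 2.4292e+10*I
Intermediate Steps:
T = -7188*I*√35 (T = -1797*√(-560) = -1797*4*I*√35 = -7188*I*√35 ≈ -42525.0*I)
(-101757 + 672997)*(-1209426 + T) = (-101757 + 672997)*(-1209426 - 7188*I*√35) = 571240*(-1209426 - 7188*I*√35) = -690872508240 - 4106073120*I*√35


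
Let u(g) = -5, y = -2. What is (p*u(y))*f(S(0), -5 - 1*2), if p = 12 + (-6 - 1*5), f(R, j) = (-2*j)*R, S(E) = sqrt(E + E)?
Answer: 0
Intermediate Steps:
S(E) = sqrt(2)*sqrt(E) (S(E) = sqrt(2*E) = sqrt(2)*sqrt(E))
f(R, j) = -2*R*j
p = 1 (p = 12 + (-6 - 5) = 12 - 11 = 1)
(p*u(y))*f(S(0), -5 - 1*2) = (1*(-5))*(-2*sqrt(2)*sqrt(0)*(-5 - 1*2)) = -(-10)*sqrt(2)*0*(-5 - 2) = -(-10)*0*(-7) = -5*0 = 0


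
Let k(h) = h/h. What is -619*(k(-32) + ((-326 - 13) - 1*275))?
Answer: 379447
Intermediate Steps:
k(h) = 1
-619*(k(-32) + ((-326 - 13) - 1*275)) = -619*(1 + ((-326 - 13) - 1*275)) = -619*(1 + (-339 - 275)) = -619*(1 - 614) = -619*(-613) = 379447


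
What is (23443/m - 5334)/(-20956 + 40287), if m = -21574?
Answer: -16442737/59578142 ≈ -0.27599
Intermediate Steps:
(23443/m - 5334)/(-20956 + 40287) = (23443/(-21574) - 5334)/(-20956 + 40287) = (23443*(-1/21574) - 5334)/19331 = (-3349/3082 - 5334)*(1/19331) = -16442737/3082*1/19331 = -16442737/59578142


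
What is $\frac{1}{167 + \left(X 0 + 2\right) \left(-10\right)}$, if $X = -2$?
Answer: $\frac{1}{147} \approx 0.0068027$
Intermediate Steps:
$\frac{1}{167 + \left(X 0 + 2\right) \left(-10\right)} = \frac{1}{167 + \left(\left(-2\right) 0 + 2\right) \left(-10\right)} = \frac{1}{167 + \left(0 + 2\right) \left(-10\right)} = \frac{1}{167 + 2 \left(-10\right)} = \frac{1}{167 - 20} = \frac{1}{147}$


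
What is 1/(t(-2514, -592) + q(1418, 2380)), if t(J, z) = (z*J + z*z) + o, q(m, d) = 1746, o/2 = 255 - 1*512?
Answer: 1/1839984 ≈ 5.4348e-7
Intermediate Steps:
o = -514 (o = 2*(255 - 1*512) = 2*(255 - 512) = 2*(-257) = -514)
t(J, z) = -514 + z**2 + J*z (t(J, z) = (z*J + z*z) - 514 = (J*z + z**2) - 514 = (z**2 + J*z) - 514 = -514 + z**2 + J*z)
1/(t(-2514, -592) + q(1418, 2380)) = 1/((-514 + (-592)**2 - 2514*(-592)) + 1746) = 1/((-514 + 350464 + 1488288) + 1746) = 1/(1838238 + 1746) = 1/1839984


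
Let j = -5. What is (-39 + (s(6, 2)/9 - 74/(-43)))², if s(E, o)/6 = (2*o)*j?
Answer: 42627841/16641 ≈ 2561.6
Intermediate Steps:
s(E, o) = -60*o (s(E, o) = 6*((2*o)*(-5)) = 6*(-10*o) = -60*o)
(-39 + (s(6, 2)/9 - 74/(-43)))² = (-39 + (-60*2/9 - 74/(-43)))² = (-39 + (-120*⅑ - 74*(-1/43)))² = (-39 + (-40/3 + 74/43))² = (-39 - 1498/129)² = (-6529/129)² = 42627841/16641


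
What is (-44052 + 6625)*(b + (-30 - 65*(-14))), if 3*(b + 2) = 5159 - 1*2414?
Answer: -67106611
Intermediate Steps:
b = 913 (b = -2 + (5159 - 1*2414)/3 = -2 + (5159 - 2414)/3 = -2 + (⅓)*2745 = -2 + 915 = 913)
(-44052 + 6625)*(b + (-30 - 65*(-14))) = (-44052 + 6625)*(913 + (-30 - 65*(-14))) = -37427*(913 + (-30 + 910)) = -37427*(913 + 880) = -37427*1793 = -67106611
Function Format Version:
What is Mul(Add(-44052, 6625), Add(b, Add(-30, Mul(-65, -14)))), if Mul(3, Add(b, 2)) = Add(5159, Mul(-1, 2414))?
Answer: -67106611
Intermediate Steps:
b = 913 (b = Add(-2, Mul(Rational(1, 3), Add(5159, Mul(-1, 2414)))) = Add(-2, Mul(Rational(1, 3), Add(5159, -2414))) = Add(-2, Mul(Rational(1, 3), 2745)) = Add(-2, 915) = 913)
Mul(Add(-44052, 6625), Add(b, Add(-30, Mul(-65, -14)))) = Mul(Add(-44052, 6625), Add(913, Add(-30, Mul(-65, -14)))) = Mul(-37427, Add(913, Add(-30, 910))) = Mul(-37427, Add(913, 880)) = Mul(-37427, 1793) = -67106611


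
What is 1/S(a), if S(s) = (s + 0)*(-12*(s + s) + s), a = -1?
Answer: -1/23 ≈ -0.043478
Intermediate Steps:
S(s) = -23*s² (S(s) = s*(-24*s + s) = s*(-23*s) = -23*s²)
1/S(a) = 1/(-23*(-1)²) = 1/(-23*1) = 1/(-23) = -1/23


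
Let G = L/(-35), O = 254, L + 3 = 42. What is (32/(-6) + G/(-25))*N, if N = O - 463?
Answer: 2901547/2625 ≈ 1105.4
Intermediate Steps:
L = 39 (L = -3 + 42 = 39)
G = -39/35 (G = 39/(-35) = 39*(-1/35) = -39/35 ≈ -1.1143)
N = -209 (N = 254 - 463 = -209)
(32/(-6) + G/(-25))*N = (32/(-6) - 39/35/(-25))*(-209) = (32*(-⅙) - 39/35*(-1/25))*(-209) = (-16/3 + 39/875)*(-209) = -13883/2625*(-209) = 2901547/2625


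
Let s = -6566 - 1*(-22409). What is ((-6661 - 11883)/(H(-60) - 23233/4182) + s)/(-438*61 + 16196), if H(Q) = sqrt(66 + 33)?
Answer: -898820211483/659923772906 + 25604077536*sqrt(11)/329961886453 ≈ -1.1046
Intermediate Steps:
s = 15843 (s = -6566 + 22409 = 15843)
H(Q) = 3*sqrt(11) (H(Q) = sqrt(99) = 3*sqrt(11))
((-6661 - 11883)/(H(-60) - 23233/4182) + s)/(-438*61 + 16196) = ((-6661 - 11883)/(3*sqrt(11) - 23233/4182) + 15843)/(-438*61 + 16196) = (-18544/(3*sqrt(11) - 23233*1/4182) + 15843)/(-26718 + 16196) = (-18544/(3*sqrt(11) - 23233/4182) + 15843)/(-10522) = (-18544/(-23233/4182 + 3*sqrt(11)) + 15843)*(-1/10522) = (15843 - 18544/(-23233/4182 + 3*sqrt(11)))*(-1/10522) = -15843/10522 + 9272/(5261*(-23233/4182 + 3*sqrt(11)))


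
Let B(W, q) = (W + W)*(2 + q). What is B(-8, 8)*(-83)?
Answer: 13280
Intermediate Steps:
B(W, q) = 2*W*(2 + q) (B(W, q) = (2*W)*(2 + q) = 2*W*(2 + q))
B(-8, 8)*(-83) = (2*(-8)*(2 + 8))*(-83) = (2*(-8)*10)*(-83) = -160*(-83) = 13280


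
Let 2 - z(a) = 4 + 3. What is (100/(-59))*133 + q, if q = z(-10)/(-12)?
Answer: -159305/708 ≈ -225.01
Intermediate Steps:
z(a) = -5 (z(a) = 2 - (4 + 3) = 2 - 1*7 = 2 - 7 = -5)
q = 5/12 (q = -5/(-12) = -5*(-1/12) = 5/12 ≈ 0.41667)
(100/(-59))*133 + q = (100/(-59))*133 + 5/12 = (100*(-1/59))*133 + 5/12 = -100/59*133 + 5/12 = -13300/59 + 5/12 = -159305/708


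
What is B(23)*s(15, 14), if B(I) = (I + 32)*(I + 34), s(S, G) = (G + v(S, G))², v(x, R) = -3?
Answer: 379335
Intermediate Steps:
s(S, G) = (-3 + G)² (s(S, G) = (G - 3)² = (-3 + G)²)
B(I) = (32 + I)*(34 + I)
B(23)*s(15, 14) = (1088 + 23² + 66*23)*(-3 + 14)² = (1088 + 529 + 1518)*11² = 3135*121 = 379335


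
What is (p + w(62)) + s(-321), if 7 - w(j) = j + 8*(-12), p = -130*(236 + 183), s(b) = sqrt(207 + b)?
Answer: -54429 + I*sqrt(114) ≈ -54429.0 + 10.677*I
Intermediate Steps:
p = -54470 (p = -130*419 = -54470)
w(j) = 103 - j (w(j) = 7 - (j + 8*(-12)) = 7 - (j - 96) = 7 - (-96 + j) = 7 + (96 - j) = 103 - j)
(p + w(62)) + s(-321) = (-54470 + (103 - 1*62)) + sqrt(207 - 321) = (-54470 + (103 - 62)) + sqrt(-114) = (-54470 + 41) + I*sqrt(114) = -54429 + I*sqrt(114)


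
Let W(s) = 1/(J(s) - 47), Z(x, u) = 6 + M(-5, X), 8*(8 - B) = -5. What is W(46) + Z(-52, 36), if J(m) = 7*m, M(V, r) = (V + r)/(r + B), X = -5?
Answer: 25879/7975 ≈ 3.2450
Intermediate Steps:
B = 69/8 (B = 8 - 1/8*(-5) = 8 + 5/8 = 69/8 ≈ 8.6250)
M(V, r) = (V + r)/(69/8 + r) (M(V, r) = (V + r)/(r + 69/8) = (V + r)/(69/8 + r))
Z(x, u) = 94/29 (Z(x, u) = 6 + 8*(-5 - 5)/(69 + 8*(-5)) = 6 + 8*(-10)/(69 - 40) = 6 + 8*(-10)/29 = 6 + 8*(1/29)*(-10) = 6 - 80/29 = 94/29)
W(s) = 1/(-47 + 7*s) (W(s) = 1/(7*s - 47) = 1/(-47 + 7*s))
W(46) + Z(-52, 36) = 1/(-47 + 7*46) + 94/29 = 1/(-47 + 322) + 94/29 = 1/275 + 94/29 = 25879/7975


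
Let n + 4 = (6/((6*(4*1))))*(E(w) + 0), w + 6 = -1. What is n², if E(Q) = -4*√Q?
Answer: (4 + I*√7)² ≈ 9.0 + 21.166*I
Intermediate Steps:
w = -7 (w = -6 - 1 = -7)
n = -4 - I*√7 (n = -4 + (6/((6*(4*1))))*(-4*I*√7 + 0) = -4 + (6/((6*4)))*(-4*I*√7 + 0) = -4 + (6/24)*(-4*I*√7 + 0) = -4 + (6*(1/24))*(-4*I*√7) = -4 + (-4*I*√7)/4 = -4 - I*√7 ≈ -4.0 - 2.6458*I)
n² = (-4 - I*√7)²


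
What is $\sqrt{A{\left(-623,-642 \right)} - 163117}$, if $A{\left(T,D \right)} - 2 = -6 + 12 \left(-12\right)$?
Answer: $i \sqrt{163265} \approx 404.06 i$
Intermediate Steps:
$A{\left(T,D \right)} = -148$ ($A{\left(T,D \right)} = 2 + \left(-6 + 12 \left(-12\right)\right) = 2 - 150 = -148$)
$\sqrt{A{\left(-623,-642 \right)} - 163117} = \sqrt{-148 - 163117} = \sqrt{-163265} = i \sqrt{163265}$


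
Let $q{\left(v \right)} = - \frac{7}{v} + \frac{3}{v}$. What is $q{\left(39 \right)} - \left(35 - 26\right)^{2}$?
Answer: $- \frac{3163}{39} \approx -81.103$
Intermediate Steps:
$q{\left(v \right)} = - \frac{4}{v}$
$q{\left(39 \right)} - \left(35 - 26\right)^{2} = - \frac{4}{39} - \left(35 - 26\right)^{2} = \left(-4\right) \frac{1}{39} - 9^{2} = - \frac{4}{39} - 81 = - \frac{3163}{39}$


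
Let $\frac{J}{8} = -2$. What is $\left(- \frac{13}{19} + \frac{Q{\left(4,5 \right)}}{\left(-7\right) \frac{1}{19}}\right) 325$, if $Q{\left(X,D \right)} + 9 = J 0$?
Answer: $\frac{1026350}{133} \approx 7716.9$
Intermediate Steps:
$J = -16$ ($J = 8 \left(-2\right) = -16$)
$Q{\left(X,D \right)} = -9$ ($Q{\left(X,D \right)} = -9 - 0 = -9 + 0 = -9$)
$\left(- \frac{13}{19} + \frac{Q{\left(4,5 \right)}}{\left(-7\right) \frac{1}{19}}\right) 325 = \left(- \frac{13}{19} - \frac{9}{\left(-7\right) \frac{1}{19}}\right) 325 = \left(\left(-13\right) \frac{1}{19} - \frac{9}{\left(-7\right) \frac{1}{19}}\right) 325 = \left(- \frac{13}{19} - \frac{9}{- \frac{7}{19}}\right) 325 = \left(- \frac{13}{19} - - \frac{171}{7}\right) 325 = \left(- \frac{13}{19} + \frac{171}{7}\right) 325 = \frac{3158}{133} \cdot 325 = \frac{1026350}{133}$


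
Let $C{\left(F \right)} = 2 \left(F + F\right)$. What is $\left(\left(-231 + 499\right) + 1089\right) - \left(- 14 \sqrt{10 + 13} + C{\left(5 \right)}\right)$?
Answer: $1337 + 14 \sqrt{23} \approx 1404.1$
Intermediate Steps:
$C{\left(F \right)} = 4 F$ ($C{\left(F \right)} = 2 \cdot 2 F = 4 F$)
$\left(\left(-231 + 499\right) + 1089\right) - \left(- 14 \sqrt{10 + 13} + C{\left(5 \right)}\right) = \left(\left(-231 + 499\right) + 1089\right) - \left(- 14 \sqrt{10 + 13} + 4 \cdot 5\right) = \left(268 + 1089\right) - \left(- 14 \sqrt{23} + 20\right) = 1357 - \left(20 - 14 \sqrt{23}\right) = 1337 + 14 \sqrt{23}$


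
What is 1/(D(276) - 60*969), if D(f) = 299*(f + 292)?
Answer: 1/111692 ≈ 8.9532e-6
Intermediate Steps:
D(f) = 87308 + 299*f (D(f) = 299*(292 + f) = 87308 + 299*f)
1/(D(276) - 60*969) = 1/((87308 + 299*276) - 60*969) = 1/((87308 + 82524) - 58140) = 1/(169832 - 58140) = 1/111692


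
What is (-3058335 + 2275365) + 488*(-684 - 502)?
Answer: -1361738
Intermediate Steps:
(-3058335 + 2275365) + 488*(-684 - 502) = -782970 + 488*(-1186) = -782970 - 578768 = -1361738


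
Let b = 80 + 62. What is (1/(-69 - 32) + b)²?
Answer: 205664281/10201 ≈ 20161.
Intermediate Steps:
b = 142
(1/(-69 - 32) + b)² = (1/(-69 - 32) + 142)² = (1/(-101) + 142)² = (-1/101 + 142)² = (14341/101)² = 205664281/10201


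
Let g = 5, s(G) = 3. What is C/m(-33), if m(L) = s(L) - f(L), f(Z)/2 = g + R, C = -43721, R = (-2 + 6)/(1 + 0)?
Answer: 43721/15 ≈ 2914.7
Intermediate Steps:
R = 4 (R = 4/1 = 4*1 = 4)
f(Z) = 18 (f(Z) = 2*(5 + 4) = 2*9 = 18)
m(L) = -15 (m(L) = 3 - 1*18 = 3 - 18 = -15)
C/m(-33) = -43721/(-15) = -43721*(-1/15) = 43721/15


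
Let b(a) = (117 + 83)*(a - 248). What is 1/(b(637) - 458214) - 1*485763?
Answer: -184791045883/380414 ≈ -4.8576e+5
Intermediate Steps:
b(a) = -49600 + 200*a (b(a) = 200*(-248 + a) = -49600 + 200*a)
1/(b(637) - 458214) - 1*485763 = 1/((-49600 + 200*637) - 458214) - 1*485763 = 1/((-49600 + 127400) - 458214) - 485763 = 1/(77800 - 458214) - 485763 = 1/(-380414) - 485763 = -1/380414 - 485763 = -184791045883/380414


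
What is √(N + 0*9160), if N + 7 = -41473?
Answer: 2*I*√10370 ≈ 203.67*I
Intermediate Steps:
N = -41480 (N = -7 - 41473 = -41480)
√(N + 0*9160) = √(-41480 + 0*9160) = √(-41480 + 0) = √(-41480) = 2*I*√10370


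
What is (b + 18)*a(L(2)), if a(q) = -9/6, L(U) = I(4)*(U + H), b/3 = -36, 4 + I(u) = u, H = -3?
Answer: 135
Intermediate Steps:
I(u) = -4 + u
b = -108 (b = 3*(-36) = -108)
L(U) = 0 (L(U) = (-4 + 4)*(U - 3) = 0*(-3 + U) = 0)
a(q) = -3/2 (a(q) = -9/6 = -3*1/2 = -3/2)
(b + 18)*a(L(2)) = (-108 + 18)*(-3/2) = -90*(-3/2) = 135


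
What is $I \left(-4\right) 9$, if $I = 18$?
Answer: $-648$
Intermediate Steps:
$I \left(-4\right) 9 = 18 \left(-4\right) 9 = \left(-72\right) 9 = -648$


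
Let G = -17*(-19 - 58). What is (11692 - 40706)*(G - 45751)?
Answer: 1289440188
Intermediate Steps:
G = 1309 (G = -17*(-77) = 1309)
(11692 - 40706)*(G - 45751) = (11692 - 40706)*(1309 - 45751) = -29014*(-44442) = 1289440188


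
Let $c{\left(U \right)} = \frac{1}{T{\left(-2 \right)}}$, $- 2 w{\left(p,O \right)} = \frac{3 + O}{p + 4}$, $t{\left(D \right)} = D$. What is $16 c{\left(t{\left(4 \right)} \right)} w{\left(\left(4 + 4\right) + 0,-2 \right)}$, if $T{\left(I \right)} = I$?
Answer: $\frac{1}{3} \approx 0.33333$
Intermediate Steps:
$w{\left(p,O \right)} = - \frac{3 + O}{2 \left(4 + p\right)}$ ($w{\left(p,O \right)} = - \frac{\left(3 + O\right) \frac{1}{p + 4}}{2} = - \frac{\left(3 + O\right) \frac{1}{4 + p}}{2} = - \frac{\frac{1}{4 + p} \left(3 + O\right)}{2} = - \frac{3 + O}{2 \left(4 + p\right)}$)
$c{\left(U \right)} = - \frac{1}{2}$ ($c{\left(U \right)} = \frac{1}{-2} = - \frac{1}{2}$)
$16 c{\left(t{\left(4 \right)} \right)} w{\left(\left(4 + 4\right) + 0,-2 \right)} = 16 \left(- \frac{1}{2}\right) \frac{-3 - -2}{2 \left(4 + \left(\left(4 + 4\right) + 0\right)\right)} = - 8 \frac{-3 + 2}{2 \left(4 + \left(8 + 0\right)\right)} = - 8 \cdot \frac{1}{2} \frac{1}{4 + 8} \left(-1\right) = - 8 \cdot \frac{1}{2} \cdot \frac{1}{12} \left(-1\right) = \left(-8\right) \left(- \frac{1}{24}\right) = \frac{1}{3}$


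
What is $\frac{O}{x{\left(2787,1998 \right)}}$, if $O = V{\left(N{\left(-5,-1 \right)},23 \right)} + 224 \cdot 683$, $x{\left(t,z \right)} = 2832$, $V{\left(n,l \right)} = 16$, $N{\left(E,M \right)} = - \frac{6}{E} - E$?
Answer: $\frac{9563}{177} \approx 54.028$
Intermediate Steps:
$N{\left(E,M \right)} = - E - \frac{6}{E}$
$O = 153008$ ($O = 16 + 224 \cdot 683 = 16 + 152992 = 153008$)
$\frac{O}{x{\left(2787,1998 \right)}} = \frac{153008}{2832} = 153008 \cdot \frac{1}{2832} = \frac{9563}{177}$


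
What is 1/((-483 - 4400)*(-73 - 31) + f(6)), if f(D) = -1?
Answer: 1/507831 ≈ 1.9692e-6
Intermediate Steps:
1/((-483 - 4400)*(-73 - 31) + f(6)) = 1/((-483 - 4400)*(-73 - 31) - 1) = 1/(-4883*(-104) - 1) = 1/(507832 - 1) = 1/507831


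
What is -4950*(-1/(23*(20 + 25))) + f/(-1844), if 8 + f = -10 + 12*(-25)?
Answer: 105077/21206 ≈ 4.9551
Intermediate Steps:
f = -318 (f = -8 + (-10 + 12*(-25)) = -8 + (-10 - 300) = -8 - 310 = -318)
-4950*(-1/(23*(20 + 25))) + f/(-1844) = -4950*(-1/(23*(20 + 25))) - 318/(-1844) = -4950/((-23*45)) - 318*(-1/1844) = -4950/(-1035) + 159/922 = -4950*(-1/1035) + 159/922 = 110/23 + 159/922 = 105077/21206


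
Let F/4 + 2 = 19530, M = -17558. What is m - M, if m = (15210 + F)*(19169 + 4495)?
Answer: 2208389366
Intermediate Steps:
F = 78112 (F = -8 + 4*19530 = -8 + 78120 = 78112)
m = 2208371808 (m = (15210 + 78112)*(19169 + 4495) = 93322*23664 = 2208371808)
m - M = 2208371808 - 1*(-17558) = 2208371808 + 17558 = 2208389366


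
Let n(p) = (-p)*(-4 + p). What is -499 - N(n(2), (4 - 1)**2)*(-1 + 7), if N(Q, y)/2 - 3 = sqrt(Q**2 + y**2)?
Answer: -535 - 12*sqrt(97) ≈ -653.19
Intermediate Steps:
n(p) = -p*(-4 + p)
N(Q, y) = 6 + 2*sqrt(Q**2 + y**2)
-499 - N(n(2), (4 - 1)**2)*(-1 + 7) = -499 - (6 + 2*sqrt((2*(4 - 1*2))**2 + ((4 - 1)**2)**2))*(-1 + 7) = -499 - (6 + 2*sqrt((2*(4 - 2))**2 + (3**2)**2))*6 = -499 - (6 + 2*sqrt((2*2)**2 + 9**2))*6 = -499 - (6 + 2*sqrt(4**2 + 81))*6 = -499 - (6 + 2*sqrt(16 + 81))*6 = -499 - (6 + 2*sqrt(97))*6 = -499 - (36 + 12*sqrt(97)) = -499 + (-36 - 12*sqrt(97)) = -535 - 12*sqrt(97)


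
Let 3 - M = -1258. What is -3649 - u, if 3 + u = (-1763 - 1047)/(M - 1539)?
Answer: -508199/139 ≈ -3656.1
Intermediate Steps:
M = 1261 (M = 3 - 1*(-1258) = 3 + 1258 = 1261)
u = 988/139 (u = -3 + (-1763 - 1047)/(1261 - 1539) = -3 - 2810/(-278) = -3 - 2810*(-1/278) = -3 + 1405/139 = 988/139 ≈ 7.1079)
-3649 - u = -3649 - 1*988/139 = -3649 - 988/139 = -508199/139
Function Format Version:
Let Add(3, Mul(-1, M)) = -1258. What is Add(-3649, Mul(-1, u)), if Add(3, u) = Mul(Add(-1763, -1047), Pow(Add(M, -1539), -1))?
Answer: Rational(-508199, 139) ≈ -3656.1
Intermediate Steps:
M = 1261 (M = Add(3, Mul(-1, -1258)) = Add(3, 1258) = 1261)
u = Rational(988, 139) (u = Add(-3, Mul(Add(-1763, -1047), Pow(Add(1261, -1539), -1))) = Add(-3, Mul(-2810, Pow(-278, -1))) = Add(-3, Mul(-2810, Rational(-1, 278))) = Add(-3, Rational(1405, 139)) = Rational(988, 139) ≈ 7.1079)
Add(-3649, Mul(-1, u)) = Add(-3649, Mul(-1, Rational(988, 139))) = Add(-3649, Rational(-988, 139)) = Rational(-508199, 139)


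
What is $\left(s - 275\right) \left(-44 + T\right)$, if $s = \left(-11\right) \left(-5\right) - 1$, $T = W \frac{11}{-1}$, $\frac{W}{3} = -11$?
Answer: $-70499$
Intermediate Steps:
$W = -33$ ($W = 3 \left(-11\right) = -33$)
$T = 363$ ($T = - 33 \frac{11}{-1} = - 33 \cdot 11 \left(-1\right) = \left(-33\right) \left(-11\right) = 363$)
$s = 54$ ($s = 55 - 1 = 54$)
$\left(s - 275\right) \left(-44 + T\right) = \left(54 - 275\right) \left(-44 + 363\right) = \left(-221\right) 319 = -70499$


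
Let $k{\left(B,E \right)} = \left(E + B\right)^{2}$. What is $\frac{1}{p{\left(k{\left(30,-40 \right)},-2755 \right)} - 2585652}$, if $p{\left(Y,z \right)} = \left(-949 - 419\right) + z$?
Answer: $- \frac{1}{2589775} \approx -3.8613 \cdot 10^{-7}$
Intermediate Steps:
$k{\left(B,E \right)} = \left(B + E\right)^{2}$
$p{\left(Y,z \right)} = -1368 + z$
$\frac{1}{p{\left(k{\left(30,-40 \right)},-2755 \right)} - 2585652} = \frac{1}{\left(-1368 - 2755\right) - 2585652} = \frac{1}{-4123 - 2585652} = \frac{1}{-2589775} = - \frac{1}{2589775}$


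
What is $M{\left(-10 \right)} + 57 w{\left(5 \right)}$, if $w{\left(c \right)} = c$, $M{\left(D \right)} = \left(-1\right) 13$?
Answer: $272$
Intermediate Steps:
$M{\left(D \right)} = -13$
$M{\left(-10 \right)} + 57 w{\left(5 \right)} = -13 + 57 \cdot 5 = -13 + 285 = 272$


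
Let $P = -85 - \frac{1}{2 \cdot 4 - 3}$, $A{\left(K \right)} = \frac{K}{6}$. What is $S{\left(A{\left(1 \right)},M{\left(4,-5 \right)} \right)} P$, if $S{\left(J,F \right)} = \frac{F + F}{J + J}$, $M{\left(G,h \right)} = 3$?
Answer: $- \frac{7668}{5} \approx -1533.6$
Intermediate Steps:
$A{\left(K \right)} = \frac{K}{6}$ ($A{\left(K \right)} = K \frac{1}{6} = \frac{K}{6}$)
$S{\left(J,F \right)} = \frac{F}{J}$ ($S{\left(J,F \right)} = \frac{2 F}{2 J} = 2 F \frac{1}{2 J} = \frac{F}{J}$)
$P = - \frac{426}{5}$ ($P = -85 - \frac{1}{8 - 3} = -85 - \frac{1}{5} = - \frac{426}{5} \approx -85.2$)
$S{\left(A{\left(1 \right)},M{\left(4,-5 \right)} \right)} P = \frac{3}{\frac{1}{6} \cdot 1} \left(- \frac{426}{5}\right) = 3 \frac{1}{\frac{1}{6}} \left(- \frac{426}{5}\right) = 3 \cdot 6 \left(- \frac{426}{5}\right) = 18 \left(- \frac{426}{5}\right) = - \frac{7668}{5}$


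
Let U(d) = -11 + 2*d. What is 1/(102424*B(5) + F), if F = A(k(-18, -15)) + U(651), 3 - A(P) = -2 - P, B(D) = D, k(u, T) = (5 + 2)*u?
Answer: 1/513290 ≈ 1.9482e-6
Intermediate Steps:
k(u, T) = 7*u
A(P) = 5 + P (A(P) = 3 - (-2 - P) = 3 + (2 + P) = 5 + P)
F = 1170 (F = (5 + 7*(-18)) + (-11 + 2*651) = (5 - 126) + (-11 + 1302) = -121 + 1291 = 1170)
1/(102424*B(5) + F) = 1/(102424*5 + 1170) = 1/(512120 + 1170) = 1/513290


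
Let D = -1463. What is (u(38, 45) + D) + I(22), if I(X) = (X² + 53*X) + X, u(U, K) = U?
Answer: 247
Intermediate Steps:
I(X) = X² + 54*X
(u(38, 45) + D) + I(22) = (38 - 1463) + 22*(54 + 22) = -1425 + 22*76 = -1425 + 1672 = 247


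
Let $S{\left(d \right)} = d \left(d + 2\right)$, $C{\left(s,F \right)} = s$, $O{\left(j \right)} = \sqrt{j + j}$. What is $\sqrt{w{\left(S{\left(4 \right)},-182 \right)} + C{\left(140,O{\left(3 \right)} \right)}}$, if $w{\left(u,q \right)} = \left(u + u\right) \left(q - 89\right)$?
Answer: $2 i \sqrt{3217} \approx 113.44 i$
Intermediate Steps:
$O{\left(j \right)} = \sqrt{2} \sqrt{j}$ ($O{\left(j \right)} = \sqrt{2 j} = \sqrt{2} \sqrt{j}$)
$S{\left(d \right)} = d \left(2 + d\right)$
$w{\left(u,q \right)} = 2 u \left(-89 + q\right)$
$\sqrt{w{\left(S{\left(4 \right)},-182 \right)} + C{\left(140,O{\left(3 \right)} \right)}} = \sqrt{2 \cdot 4 \left(2 + 4\right) \left(-89 - 182\right) + 140} = \sqrt{2 \cdot 4 \cdot 6 \left(-271\right) + 140} = \sqrt{2 \cdot 24 \left(-271\right) + 140} = \sqrt{-13008 + 140} = \sqrt{-12868} = 2 i \sqrt{3217}$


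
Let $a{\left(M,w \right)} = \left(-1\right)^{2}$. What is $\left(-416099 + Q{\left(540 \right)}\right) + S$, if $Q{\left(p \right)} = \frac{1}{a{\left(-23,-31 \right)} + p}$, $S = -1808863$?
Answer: $- \frac{1203704441}{541} \approx -2.225 \cdot 10^{6}$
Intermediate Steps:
$a{\left(M,w \right)} = 1$
$Q{\left(p \right)} = \frac{1}{1 + p}$
$\left(-416099 + Q{\left(540 \right)}\right) + S = \left(-416099 + \frac{1}{1 + 540}\right) - 1808863 = \left(-416099 + \frac{1}{541}\right) - 1808863 = - \frac{225109558}{541} - 1808863 = - \frac{1203704441}{541}$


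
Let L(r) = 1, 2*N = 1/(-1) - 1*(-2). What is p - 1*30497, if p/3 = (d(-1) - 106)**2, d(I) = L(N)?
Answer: 2578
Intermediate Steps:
N = 1/2 (N = (1/(-1) - 1*(-2))/2 = (-1 + 2)/2 = (1/2)*1 = 1/2 ≈ 0.50000)
d(I) = 1
p = 33075 (p = 3*(1 - 106)**2 = 3*(-105)**2 = 3*11025 = 33075)
p - 1*30497 = 33075 - 1*30497 = 33075 - 30497 = 2578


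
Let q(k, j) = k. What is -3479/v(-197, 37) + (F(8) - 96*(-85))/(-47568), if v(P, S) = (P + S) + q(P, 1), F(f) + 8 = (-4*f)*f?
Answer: 968275/101082 ≈ 9.5791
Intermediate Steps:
F(f) = -8 - 4*f² (F(f) = -8 + (-4*f)*f = -8 - 4*f²)
v(P, S) = S + 2*P (v(P, S) = (P + S) + P = S + 2*P)
-3479/v(-197, 37) + (F(8) - 96*(-85))/(-47568) = -3479/(37 + 2*(-197)) + ((-8 - 4*8²) - 96*(-85))/(-47568) = -3479/(37 - 394) + ((-8 - 4*64) + 8160)*(-1/47568) = -3479/(-357) + ((-8 - 256) + 8160)*(-1/47568) = -3479*(-1/357) + (-264 + 8160)*(-1/47568) = 497/51 + 7896*(-1/47568) = 497/51 - 329/1982 = 968275/101082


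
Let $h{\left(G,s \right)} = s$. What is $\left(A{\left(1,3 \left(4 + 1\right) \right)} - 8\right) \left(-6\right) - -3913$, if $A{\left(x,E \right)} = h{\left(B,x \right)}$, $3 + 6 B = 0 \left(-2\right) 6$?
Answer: $3955$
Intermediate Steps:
$B = - \frac{1}{2}$ ($B = - \frac{1}{2} + \frac{0 \left(-2\right) 6}{6} = - \frac{1}{2} + \frac{0 \cdot 6}{6} = - \frac{1}{2} + \frac{1}{6} \cdot 0 = - \frac{1}{2} + 0 = - \frac{1}{2} \approx -0.5$)
$A{\left(x,E \right)} = x$
$\left(A{\left(1,3 \left(4 + 1\right) \right)} - 8\right) \left(-6\right) - -3913 = \left(1 - 8\right) \left(-6\right) - -3913 = \left(-7\right) \left(-6\right) + 3913 = 42 + 3913 = 3955$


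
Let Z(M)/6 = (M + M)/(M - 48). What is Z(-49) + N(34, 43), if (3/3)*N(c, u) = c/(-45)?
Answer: 23162/4365 ≈ 5.3063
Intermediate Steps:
Z(M) = 12*M/(-48 + M) (Z(M) = 6*((M + M)/(M - 48)) = 6*((2*M)/(-48 + M)) = 6*(2*M/(-48 + M)) = 12*M/(-48 + M))
N(c, u) = -c/45 (N(c, u) = c/(-45) = c*(-1/45) = -c/45)
Z(-49) + N(34, 43) = 12*(-49)/(-48 - 49) - 1/45*34 = 12*(-49)/(-97) - 34/45 = 12*(-49)*(-1/97) - 34/45 = 588/97 - 34/45 = 23162/4365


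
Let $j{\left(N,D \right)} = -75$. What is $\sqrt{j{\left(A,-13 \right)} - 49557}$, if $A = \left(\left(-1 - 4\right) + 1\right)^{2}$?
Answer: $4 i \sqrt{3102} \approx 222.78 i$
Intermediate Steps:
$A = 16$ ($A = \left(\left(-1 - 4\right) + 1\right)^{2} = \left(-5 + 1\right)^{2} = \left(-4\right)^{2} = 16$)
$\sqrt{j{\left(A,-13 \right)} - 49557} = \sqrt{-75 - 49557} = \sqrt{-49632} = 4 i \sqrt{3102}$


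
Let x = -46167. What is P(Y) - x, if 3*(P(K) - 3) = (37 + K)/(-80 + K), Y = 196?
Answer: 16067393/348 ≈ 46171.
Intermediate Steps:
P(K) = 3 + (37 + K)/(3*(-80 + K)) (P(K) = 3 + ((37 + K)/(-80 + K))/3 = 3 + (37 + K)/(3*(-80 + K)))
P(Y) - x = (-683 + 10*196)/(3*(-80 + 196)) - 1*(-46167) = (⅓)*(-683 + 1960)/116 + 46167 = (⅓)*(1/116)*1277 + 46167 = 1277/348 + 46167 = 16067393/348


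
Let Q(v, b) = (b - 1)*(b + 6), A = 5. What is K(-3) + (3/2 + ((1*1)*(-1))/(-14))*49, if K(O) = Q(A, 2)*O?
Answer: 53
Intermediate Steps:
Q(v, b) = (-1 + b)*(6 + b)
K(O) = 8*O (K(O) = (-6 + 2**2 + 5*2)*O = (-6 + 4 + 10)*O = 8*O)
K(-3) + (3/2 + ((1*1)*(-1))/(-14))*49 = 8*(-3) + (3/2 + ((1*1)*(-1))/(-14))*49 = -24 + (3*(1/2) + (1*(-1))*(-1/14))*49 = -24 + (3/2 - 1*(-1/14))*49 = -24 + (3/2 + 1/14)*49 = -24 + (11/7)*49 = -24 + 77 = 53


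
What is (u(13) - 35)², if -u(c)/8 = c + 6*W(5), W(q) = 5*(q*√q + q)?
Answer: 8992921 + 3213600*√5 ≈ 1.6179e+7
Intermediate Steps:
W(q) = 5*q + 5*q^(3/2) (W(q) = 5*(q^(3/2) + q) = 5*(q + q^(3/2)) = 5*q + 5*q^(3/2))
u(c) = -1200 - 1200*√5 - 8*c (u(c) = -8*(c + 6*(5*5 + 5*5^(3/2))) = -8*(c + 6*(25 + 5*(5*√5))) = -8*(c + 6*(25 + 25*√5)) = -8*(c + (150 + 150*√5)) = -8*(150 + c + 150*√5) = -1200 - 1200*√5 - 8*c)
(u(13) - 35)² = ((-1200 - 1200*√5 - 8*13) - 35)² = ((-1200 - 1200*√5 - 104) - 35)² = ((-1304 - 1200*√5) - 35)² = (-1339 - 1200*√5)²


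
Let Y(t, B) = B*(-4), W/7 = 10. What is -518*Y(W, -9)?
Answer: -18648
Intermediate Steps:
W = 70 (W = 7*10 = 70)
Y(t, B) = -4*B
-518*Y(W, -9) = -(-2072)*(-9) = -518*36 = -18648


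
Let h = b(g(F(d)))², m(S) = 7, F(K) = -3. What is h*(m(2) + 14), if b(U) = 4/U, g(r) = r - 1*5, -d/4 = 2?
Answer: 21/4 ≈ 5.2500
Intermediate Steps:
d = -8 (d = -4*2 = -8)
g(r) = -5 + r (g(r) = r - 5 = -5 + r)
h = ¼ (h = (4/(-5 - 3))² = (4/(-8))² = (4*(-⅛))² = (-½)² = ¼ ≈ 0.25000)
h*(m(2) + 14) = (7 + 14)/4 = (¼)*21 = 21/4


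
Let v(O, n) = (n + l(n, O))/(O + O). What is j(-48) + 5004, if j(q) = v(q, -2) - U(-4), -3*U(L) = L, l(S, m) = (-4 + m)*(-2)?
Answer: 240077/48 ≈ 5001.6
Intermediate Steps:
l(S, m) = 8 - 2*m
U(L) = -L/3
v(O, n) = (8 + n - 2*O)/(2*O) (v(O, n) = (n + (8 - 2*O))/(O + O) = (8 + n - 2*O)/((2*O)) = (8 + n - 2*O)*(1/(2*O)) = (8 + n - 2*O)/(2*O))
j(q) = -4/3 + (3 - q)/q (j(q) = (4 + (1/2)*(-2) - q)/q - (-1)*(-4)/3 = (4 - 1 - q)/q - 1*4/3 = (3 - q)/q - 4/3 = -4/3 + (3 - q)/q)
j(-48) + 5004 = (-7/3 + 3/(-48)) + 5004 = (-7/3 + 3*(-1/48)) + 5004 = (-7/3 - 1/16) + 5004 = -115/48 + 5004 = 240077/48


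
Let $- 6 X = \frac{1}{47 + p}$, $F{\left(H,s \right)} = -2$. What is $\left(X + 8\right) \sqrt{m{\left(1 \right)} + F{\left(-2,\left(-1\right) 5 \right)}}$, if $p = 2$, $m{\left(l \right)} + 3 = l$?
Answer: $\frac{2351 i}{147} \approx 15.993 i$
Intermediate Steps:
$m{\left(l \right)} = -3 + l$
$X = - \frac{1}{294}$ ($X = - \frac{1}{6 \left(47 + 2\right)} = - \frac{1}{6 \cdot 49} = \left(- \frac{1}{6}\right) \frac{1}{49} = - \frac{1}{294} \approx -0.0034014$)
$\left(X + 8\right) \sqrt{m{\left(1 \right)} + F{\left(-2,\left(-1\right) 5 \right)}} = \left(- \frac{1}{294} + 8\right) \sqrt{\left(-3 + 1\right) - 2} = \frac{2351 \sqrt{-2 - 2}}{294} = \frac{2351 \sqrt{-4}}{294} = \frac{2351 \cdot 2 i}{294} = \frac{2351 i}{147}$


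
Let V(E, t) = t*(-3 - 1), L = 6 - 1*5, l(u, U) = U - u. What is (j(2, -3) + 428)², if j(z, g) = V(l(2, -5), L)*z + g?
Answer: 173889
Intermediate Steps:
L = 1 (L = 6 - 5 = 1)
V(E, t) = -4*t (V(E, t) = t*(-4) = -4*t)
j(z, g) = g - 4*z (j(z, g) = (-4*1)*z + g = -4*z + g = g - 4*z)
(j(2, -3) + 428)² = ((-3 - 4*2) + 428)² = ((-3 - 8) + 428)² = (-11 + 428)² = 417² = 173889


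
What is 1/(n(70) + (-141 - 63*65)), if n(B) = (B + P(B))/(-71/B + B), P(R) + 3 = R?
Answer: -4829/20446054 ≈ -0.00023618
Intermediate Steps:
P(R) = -3 + R
n(B) = (-3 + 2*B)/(B - 71/B) (n(B) = (B + (-3 + B))/(-71/B + B) = (-3 + 2*B)/(B - 71/B))
1/(n(70) + (-141 - 63*65)) = 1/(70*(-3 + 2*70)/(-71 + 70²) + (-141 - 63*65)) = 1/(70*(-3 + 140)/(-71 + 4900) + (-141 - 4095)) = 1/(70*137/4829 - 4236) = 1/(70*(1/4829)*137 - 4236) = 1/(9590/4829 - 4236) = 1/(-20446054/4829) = -4829/20446054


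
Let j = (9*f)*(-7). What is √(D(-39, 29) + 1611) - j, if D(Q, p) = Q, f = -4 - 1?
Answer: -315 + 2*√393 ≈ -275.35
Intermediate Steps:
f = -5
j = 315 (j = (9*(-5))*(-7) = -45*(-7) = 315)
√(D(-39, 29) + 1611) - j = √(-39 + 1611) - 1*315 = √1572 - 315 = 2*√393 - 315 = -315 + 2*√393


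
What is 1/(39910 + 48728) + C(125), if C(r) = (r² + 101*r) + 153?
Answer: 2517585115/88638 ≈ 28403.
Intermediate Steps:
C(r) = 153 + r² + 101*r
1/(39910 + 48728) + C(125) = 1/(39910 + 48728) + (153 + 125² + 101*125) = 1/88638 + (153 + 15625 + 12625) = 1/88638 + 28403 = 2517585115/88638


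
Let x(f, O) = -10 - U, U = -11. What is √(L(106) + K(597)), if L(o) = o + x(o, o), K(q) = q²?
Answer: 2*√89129 ≈ 597.09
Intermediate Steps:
x(f, O) = 1 (x(f, O) = -10 - 1*(-11) = -10 + 11 = 1)
L(o) = 1 + o (L(o) = o + 1 = 1 + o)
√(L(106) + K(597)) = √((1 + 106) + 597²) = √(107 + 356409) = √356516 = 2*√89129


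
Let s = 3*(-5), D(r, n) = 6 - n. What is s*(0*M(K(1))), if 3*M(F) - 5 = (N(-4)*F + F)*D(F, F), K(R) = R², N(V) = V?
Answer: 0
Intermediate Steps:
s = -15
M(F) = 5/3 - F*(6 - F) (M(F) = 5/3 + ((-4*F + F)*(6 - F))/3 = 5/3 + ((-3*F)*(6 - F))/3 = 5/3 + (-3*F*(6 - F))/3 = 5/3 - F*(6 - F))
s*(0*M(K(1))) = -0*(5/3 + 1²*(-6 + 1²)) = -0*(5/3 + 1*(-6 + 1)) = -0*(5/3 + 1*(-5)) = -0*(5/3 - 5) = -0*(-10)/3 = -15*0 = 0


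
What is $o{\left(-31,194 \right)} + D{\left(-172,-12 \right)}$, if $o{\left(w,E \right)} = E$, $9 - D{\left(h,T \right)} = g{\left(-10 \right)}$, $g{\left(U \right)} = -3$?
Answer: $206$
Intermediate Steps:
$D{\left(h,T \right)} = 12$ ($D{\left(h,T \right)} = 9 - -3 = 9 + 3 = 12$)
$o{\left(-31,194 \right)} + D{\left(-172,-12 \right)} = 194 + 12 = 206$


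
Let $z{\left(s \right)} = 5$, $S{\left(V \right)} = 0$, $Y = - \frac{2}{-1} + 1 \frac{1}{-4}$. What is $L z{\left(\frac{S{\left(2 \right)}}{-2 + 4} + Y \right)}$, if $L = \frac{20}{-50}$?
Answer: $-2$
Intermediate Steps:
$Y = \frac{7}{4}$ ($Y = \left(-2\right) \left(-1\right) + 1 \left(- \frac{1}{4}\right) = 2 - \frac{1}{4} = \frac{7}{4} \approx 1.75$)
$L = - \frac{2}{5}$ ($L = 20 \left(- \frac{1}{50}\right) = - \frac{2}{5} \approx -0.4$)
$L z{\left(\frac{S{\left(2 \right)}}{-2 + 4} + Y \right)} = \left(- \frac{2}{5}\right) 5 = -2$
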